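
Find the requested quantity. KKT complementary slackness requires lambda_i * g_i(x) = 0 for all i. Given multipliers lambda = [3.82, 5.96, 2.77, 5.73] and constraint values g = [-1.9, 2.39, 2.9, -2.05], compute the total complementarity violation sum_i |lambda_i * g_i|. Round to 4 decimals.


KKT complementary slackness check:
lambda_1 * g_1 = 3.82 * -1.9 = -7.258
lambda_2 * g_2 = 5.96 * 2.39 = 14.2444
lambda_3 * g_3 = 2.77 * 2.9 = 8.033
lambda_4 * g_4 = 5.73 * -2.05 = -11.7465
Total violation = 7.258 + 14.2444 + 8.033 + 11.7465 = 41.2819


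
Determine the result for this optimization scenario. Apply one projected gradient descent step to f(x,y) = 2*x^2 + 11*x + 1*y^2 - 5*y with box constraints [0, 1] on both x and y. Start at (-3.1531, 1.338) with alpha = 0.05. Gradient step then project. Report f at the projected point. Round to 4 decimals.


Step 1: Compute gradient at (-3.1531, 1.338).
grad_x = 2*2*-3.1531 + 11 = -1.6124
grad_y = 2*1*1.338 - 5 = -2.324
Step 2: Gradient step.
x_raw = -3.1531 - 0.05*-1.6124 = -3.0725
y_raw = 1.338 - 0.05*-2.324 = 1.4542
Step 3: Project onto [0, 1].
x_proj = clip(-3.0725) = 0.0
y_proj = clip(1.4542) = 1.0
Step 4: Evaluate f.
f(0.0, 1.0) = -4.0


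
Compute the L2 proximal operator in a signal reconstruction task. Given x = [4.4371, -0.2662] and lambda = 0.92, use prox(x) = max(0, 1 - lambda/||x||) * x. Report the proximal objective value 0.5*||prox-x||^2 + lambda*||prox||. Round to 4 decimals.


Step 1: Compute ||x||.
||x|| = 4.4451
Step 2: Compute scaling factor.
scale = max(0, 1 - 0.92/4.4451) = 0.793
Step 3: prox(x) = [3.5188, -0.2111]
||prox(x)|| = 3.5251
Step 4: Proximal objective.
0.5*||prox-x||^2 = 0.4232
lambda*||prox|| = 3.2431
Total = 3.6663


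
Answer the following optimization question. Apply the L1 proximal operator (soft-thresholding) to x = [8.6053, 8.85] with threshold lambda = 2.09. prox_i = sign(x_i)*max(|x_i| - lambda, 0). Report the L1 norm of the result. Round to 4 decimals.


Soft-thresholding with lambda = 2.09:
prox(8.6053) = sign(8.6053)*max(|8.6053| - 2.09, 0) = 6.5153
prox(8.85) = sign(8.85)*max(|8.85| - 2.09, 0) = 6.76
prox(x) = [6.5153, 6.76]
||prox(x)||_1 = 6.5153 + 6.76 = 13.2753


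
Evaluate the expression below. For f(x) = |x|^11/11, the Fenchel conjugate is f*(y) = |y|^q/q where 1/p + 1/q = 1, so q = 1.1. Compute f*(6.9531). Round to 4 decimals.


The conjugate exponent q satisfies 1/p + 1/q = 1.
p = 11, so q = 11/(11 - 1) = 1.1
|y|^q = 6.9531^1.1 = 8.441
f*(6.9531) = 8.441 / 1.1 = 7.6737


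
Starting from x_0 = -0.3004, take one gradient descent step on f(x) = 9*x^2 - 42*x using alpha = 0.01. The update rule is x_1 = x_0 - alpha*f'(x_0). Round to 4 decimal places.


We compute the gradient at x_0 and apply the update.
f'(x) = 18*x - 42
f'(-0.3004) = 18*-0.3004 - 42 = -47.4072
x_1 = -0.3004 - 0.01*-47.4072 = 0.1737


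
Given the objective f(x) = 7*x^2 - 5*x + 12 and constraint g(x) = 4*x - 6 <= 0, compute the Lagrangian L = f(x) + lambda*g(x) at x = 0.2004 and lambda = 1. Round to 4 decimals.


Step 1: Evaluate f(x).
f(0.2004) = 7*0.2004^2 - 5*0.2004 + 12 = 11.2791
Step 2: Evaluate g(x).
g(0.2004) = 4*0.2004 - 6 = -5.1984
Step 3: Compute Lagrangian.
L = 11.2791 + 1*-5.1984 = 6.0807


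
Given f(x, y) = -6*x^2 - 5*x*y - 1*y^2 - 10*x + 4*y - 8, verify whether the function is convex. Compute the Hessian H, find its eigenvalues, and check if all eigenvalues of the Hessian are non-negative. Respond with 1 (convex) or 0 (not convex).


The Hessian of f(x,y) = -6*x^2 - 5*x*y - 1*y^2 - 10*x + 4*y - 8 is:
H = [[-12, -5], [-5, -2]]
Trace = -12 - 2 = -14
Determinant = -12*-2 - (-5)^2 = -1
Discriminant = (-14)^2 - 4*-1 = 200.0
Eigenvalues: lambda_1 = -14.0711, lambda_2 = 0.0711
The function is not convex.

0


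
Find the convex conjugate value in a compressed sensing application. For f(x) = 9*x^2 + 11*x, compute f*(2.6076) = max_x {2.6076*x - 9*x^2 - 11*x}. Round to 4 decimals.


f*(y) = sup_x {y*x - a*x^2 - b*x} = sup_x {(y-b)*x - a*x^2}
FOC: (y - b) - 2a*x = 0 => x* = (y - b)/(2a)
x* = (2.6076 - 11)/(2*9) = -0.4662
f*(2.6076) = (y-b)^2/(4a) = (2.6076 - 11)^2/(4*9)
= 70.4324/36 = 1.9565


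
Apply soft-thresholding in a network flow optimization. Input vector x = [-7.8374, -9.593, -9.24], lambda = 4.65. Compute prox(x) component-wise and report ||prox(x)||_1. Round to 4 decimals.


Soft-thresholding with lambda = 4.65:
prox(-7.8374) = sign(-7.8374)*max(|-7.8374| - 4.65, 0) = -3.1874
prox(-9.593) = sign(-9.593)*max(|-9.593| - 4.65, 0) = -4.943
prox(-9.24) = sign(-9.24)*max(|-9.24| - 4.65, 0) = -4.59
prox(x) = [-3.1874, -4.943, -4.59]
||prox(x)||_1 = 3.1874 + 4.943 + 4.59 = 12.7204


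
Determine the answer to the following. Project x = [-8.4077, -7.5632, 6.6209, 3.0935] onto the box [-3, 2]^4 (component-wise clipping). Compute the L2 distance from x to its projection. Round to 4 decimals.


Project each component onto [-3, 2].
clip(-8.4077) = -3.0, clip(-7.5632) = -3.0, clip(6.6209) = 2.0, clip(3.0935) = 2.0
Projection = [-3.0, -3.0, 2.0, 2.0]
Squared diffs: [29.2432, 20.8228, 21.3527, 1.1957]
Distance = sqrt(72.6144) = 8.5214


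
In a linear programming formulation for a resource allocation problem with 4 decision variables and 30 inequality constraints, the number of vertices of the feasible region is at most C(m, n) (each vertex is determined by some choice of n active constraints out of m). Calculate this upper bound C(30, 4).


Each vertex corresponds to some choice of n active constraints out of m, so the number of vertices is at most C(m, n) = m! / (n!(m-n)!).
m = 30, n = 4
Numerator: 30 * 29 * 28 * 27
Denominator: 4! = 24
C(30, 4) = 27405


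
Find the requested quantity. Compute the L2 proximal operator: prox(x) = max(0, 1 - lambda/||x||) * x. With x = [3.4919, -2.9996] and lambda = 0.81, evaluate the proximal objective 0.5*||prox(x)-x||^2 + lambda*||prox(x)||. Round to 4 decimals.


Step 1: Compute ||x||.
||x|| = 4.6034
Step 2: Compute scaling factor.
scale = max(0, 1 - 0.81/4.6034) = 0.824
Step 3: prox(x) = [2.8775, -2.4718]
||prox(x)|| = 3.7934
Step 4: Proximal objective.
0.5*||prox-x||^2 = 0.3281
lambda*||prox|| = 3.0727
Total = 3.4007


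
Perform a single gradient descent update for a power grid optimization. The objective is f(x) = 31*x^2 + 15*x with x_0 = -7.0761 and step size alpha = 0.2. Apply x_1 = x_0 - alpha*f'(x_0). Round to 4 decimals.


We compute the gradient at x_0 and apply the update.
f'(x) = 62*x + 15
f'(-7.0761) = 62*-7.0761 + 15 = -423.7182
x_1 = -7.0761 - 0.2*-423.7182 = 77.6675


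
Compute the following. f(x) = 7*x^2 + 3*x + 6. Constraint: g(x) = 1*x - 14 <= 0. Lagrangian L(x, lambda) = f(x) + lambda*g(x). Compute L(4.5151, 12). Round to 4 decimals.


Step 1: Evaluate f(x).
f(4.5151) = 7*4.5151^2 + 3*4.5151 + 6 = 162.2482
Step 2: Evaluate g(x).
g(4.5151) = 1*4.5151 - 14 = -9.4849
Step 3: Compute Lagrangian.
L = 162.2482 + 12*-9.4849 = 48.4294


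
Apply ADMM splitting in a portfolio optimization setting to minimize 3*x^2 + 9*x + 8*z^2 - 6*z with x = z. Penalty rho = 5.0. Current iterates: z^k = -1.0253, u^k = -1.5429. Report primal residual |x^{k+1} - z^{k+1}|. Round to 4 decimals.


ADMM iteration with rho = 5.0, z^k = -1.0253, u^k = -1.5429
Step 1: x-update.
Minimize 3*x^2 + 9*x + (5.0/2)*(x + 1.0253 - 1.5429)^2
FOC: (2*3 + 5.0)*x = -9 + 5.0*(-1.0253 + 1.5429)
x^{k+1} = -0.5829
Step 2: z-update.
Minimize 8*z^2 - 6*z + (5.0/2)*(-0.5829 - z - 1.5429)^2
FOC: (2*8 + 5.0)*z = 6 + 5.0*(-0.5829 - 1.5429)
z^{k+1} = -0.2204
Step 3: u-update.
u^{k+1} = -1.5429 - 0.5829 + 0.2204 = -1.9054
Step 4: Primal residual = |-0.5829 + 0.2204| = 0.3625


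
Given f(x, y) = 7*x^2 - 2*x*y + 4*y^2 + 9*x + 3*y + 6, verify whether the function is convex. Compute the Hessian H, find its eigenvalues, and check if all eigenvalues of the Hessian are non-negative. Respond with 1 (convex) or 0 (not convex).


The Hessian of f(x,y) = 7*x^2 - 2*x*y + 4*y^2 + 9*x + 3*y + 6 is:
H = [[14, -2], [-2, 8]]
Trace = 14 + 8 = 22
Determinant = 14*8 - (-2)^2 = 108
Discriminant = (22)^2 - 4*108 = 52.0
Eigenvalues: lambda_1 = 7.3944, lambda_2 = 14.6056
The function is convex.

1


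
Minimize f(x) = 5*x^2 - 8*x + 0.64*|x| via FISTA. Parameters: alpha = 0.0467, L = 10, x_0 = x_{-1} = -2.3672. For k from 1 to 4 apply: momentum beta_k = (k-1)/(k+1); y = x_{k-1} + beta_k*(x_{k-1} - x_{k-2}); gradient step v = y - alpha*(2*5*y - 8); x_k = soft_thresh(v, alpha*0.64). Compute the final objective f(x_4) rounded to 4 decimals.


FISTA on f(x) = 5*x^2 - 8*x + 0.64*|x|
L = 10, alpha = 0.0467
Iteration 1: beta = 0.0, y = -2.3672 + 0.0*(-2.3672 + 2.3672) = -2.3672
  grad(y) = -31.672, v = y - alpha*grad = -0.8881
  prox(v) = soft_thresh(-0.8881, 0.0299) = -0.8582
Iteration 2: beta = 0.3333, y = -0.8582 + 0.3333*(-0.8582 + 2.3672) = -0.3552
  grad(y) = -11.5524, v = y - alpha*grad = 0.1843
  prox(v) = soft_thresh(0.1843, 0.0299) = 0.1544
Iteration 3: beta = 0.5, y = 0.1544 + 0.5*(0.1544 + 0.8582) = 0.6607
  grad(y) = -1.3933, v = y - alpha*grad = 0.7257
  prox(v) = soft_thresh(0.7257, 0.0299) = 0.6958
Iteration 4: beta = 0.6, y = 0.6958 + 0.6*(0.6958 - 0.1544) = 1.0207
  grad(y) = 2.2074, v = y - alpha*grad = 0.9177
  prox(v) = soft_thresh(0.9177, 0.0299) = 0.8878
f(x_4) = 5*0.8878^2 - 8*0.8878 + 0.64*|0.8878| = -2.5933


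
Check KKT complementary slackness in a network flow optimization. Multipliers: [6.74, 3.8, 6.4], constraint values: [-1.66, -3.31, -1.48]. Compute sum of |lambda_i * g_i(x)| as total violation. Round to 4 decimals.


KKT complementary slackness check:
lambda_1 * g_1 = 6.74 * -1.66 = -11.1884
lambda_2 * g_2 = 3.8 * -3.31 = -12.578
lambda_3 * g_3 = 6.4 * -1.48 = -9.472
Total violation = 11.1884 + 12.578 + 9.472 = 33.2384


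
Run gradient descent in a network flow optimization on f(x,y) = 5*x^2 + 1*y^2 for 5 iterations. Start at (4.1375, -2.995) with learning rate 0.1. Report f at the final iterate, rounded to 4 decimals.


Gradient descent on f(x,y) = 5*x^2 + 1*y^2.
Starting point: (4.1375, -2.995), alpha = 0.1
Step 1: grad_x = 2*5*4.1375 = 41.375, grad_y = 2*1*-2.995 = -5.99
  x_1 = 4.1375 - 0.1*41.375 = 0.0
  y_1 = -2.995 - 0.1*-5.99 = -2.396
Step 2: grad_x = 2*5*0.0 = 0.0, grad_y = 2*1*-2.396 = -4.792
  x_2 = 0.0 - 0.1*0.0 = 0.0
  y_2 = -2.396 - 0.1*-4.792 = -1.9168
Step 3: grad_x = 2*5*0.0 = 0.0, grad_y = 2*1*-1.9168 = -3.8336
  x_3 = 0.0 - 0.1*0.0 = 0.0
  y_3 = -1.9168 - 0.1*-3.8336 = -1.5334
Step 4: grad_x = 2*5*0.0 = 0.0, grad_y = 2*1*-1.5334 = -3.0669
  x_4 = 0.0 - 0.1*0.0 = 0.0
  y_4 = -1.5334 - 0.1*-3.0669 = -1.2268
Step 5: grad_x = 2*5*0.0 = 0.0, grad_y = 2*1*-1.2268 = -2.4535
  x_5 = 0.0 - 0.1*0.0 = 0.0
  y_5 = -1.2268 - 0.1*-2.4535 = -0.9814
f(0.0, -0.9814) = 5*0.0^2 + 1*(-0.9814)^2 = 0.9631


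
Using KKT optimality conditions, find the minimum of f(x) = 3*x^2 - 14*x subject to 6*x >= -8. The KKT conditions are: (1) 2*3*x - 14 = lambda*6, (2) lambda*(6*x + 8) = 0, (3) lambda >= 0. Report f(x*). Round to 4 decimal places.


Step 1: Try lambda = 0 (constraint inactive).
Stationarity: 2*3*x - 14 = 0
x* = 14/(2*3) = 7/3 = 2.3333 (rounded; the exact value 7/3 is used below)
Check constraint: 6*2.3333 = 13.9998 >= -8 -- satisfied.
Step 2: Compute optimal value.
f(x*) = 3*(7/3)^2 - 14*(7/3) = -16.3333


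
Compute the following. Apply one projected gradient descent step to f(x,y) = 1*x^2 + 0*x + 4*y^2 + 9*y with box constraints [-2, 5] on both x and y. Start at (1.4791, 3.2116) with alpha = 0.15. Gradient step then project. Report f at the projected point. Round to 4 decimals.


Step 1: Compute gradient at (1.4791, 3.2116).
grad_x = 2*1*1.4791 + 0 = 2.9582
grad_y = 2*4*3.2116 + 9 = 34.6928
Step 2: Gradient step.
x_raw = 1.4791 - 0.15*2.9582 = 1.0354
y_raw = 3.2116 - 0.15*34.6928 = -1.9923
Step 3: Project onto [-2, 5].
x_proj = clip(1.0354) = 1.0354
y_proj = clip(-1.9923) = -1.9923
Step 4: Evaluate f.
f(1.0354, -1.9923) = -0.9815


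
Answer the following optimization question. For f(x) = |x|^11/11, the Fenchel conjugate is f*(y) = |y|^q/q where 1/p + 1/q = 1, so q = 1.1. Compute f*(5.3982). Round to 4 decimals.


The conjugate exponent q satisfies 1/p + 1/q = 1.
p = 11, so q = 11/(11 - 1) = 1.1
|y|^q = 5.3982^1.1 = 6.3896
f*(5.3982) = 6.3896 / 1.1 = 5.8087


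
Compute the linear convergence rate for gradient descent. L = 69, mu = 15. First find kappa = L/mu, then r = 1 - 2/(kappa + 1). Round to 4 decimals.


Step 1: Compute the condition number.
kappa = L/mu = 69/15 = 4.6
Step 2: Compute the convergence rate.
r = 1 - 2/(kappa + 1) = 1 - 2*mu/(L + mu) = (L - mu)/(L + mu) = 54/84 = 0.6429


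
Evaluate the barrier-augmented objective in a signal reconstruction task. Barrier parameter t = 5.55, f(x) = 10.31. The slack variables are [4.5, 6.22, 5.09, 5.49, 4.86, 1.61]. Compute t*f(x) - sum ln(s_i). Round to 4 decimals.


Step 1: Compute log-barrier.
ln values: [1.5041, 1.8278, 1.6273, 1.7029, 1.581, 0.4762]
phi = -(1.5041 + 1.8278 + 1.6273 + 1.7029 + 1.581 + 0.4762) = -8.7193
Step 2: Compute augmented objective.
t*f(x) = 5.55*10.31 = 57.2205
Total = 57.2205 - 8.7193 = 48.5012


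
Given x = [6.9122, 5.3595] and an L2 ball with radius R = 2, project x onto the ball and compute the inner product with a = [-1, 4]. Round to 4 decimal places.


Step 1: Compute ||x|| (intermediates to 6 decimals).
||x|| = sqrt(6.9122^2 + 5.3595^2) = 8.746585
Step 2: Project.
Since ||x|| > R, scale = R/||x|| = 2/8.746585 = 0.228661, proj(x) = scale * x
proj(x) = [1.580551, 1.225509]
Step 3: Dot product.
a^T * proj(x) = -1*1.580551 + 4*1.225509 = 3.3215


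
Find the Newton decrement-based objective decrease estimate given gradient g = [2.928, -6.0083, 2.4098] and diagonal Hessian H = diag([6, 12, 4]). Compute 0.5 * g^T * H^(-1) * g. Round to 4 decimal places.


Step 1: H is diagonal, so H^(-1) * g = [0.488, -0.5007, 0.6025].
Step 2: g^T H^(-1) g = sum_i g_i^2 / H_ii
  = (2.928)^2/6 + (-6.0083)^2/12 + (2.4098)^2/4
  = 1.4289 + 3.0083 + 1.4518 = 5.889
Step 3: Objective decrease = 0.5 * g^T H^(-1) g = 2.9445


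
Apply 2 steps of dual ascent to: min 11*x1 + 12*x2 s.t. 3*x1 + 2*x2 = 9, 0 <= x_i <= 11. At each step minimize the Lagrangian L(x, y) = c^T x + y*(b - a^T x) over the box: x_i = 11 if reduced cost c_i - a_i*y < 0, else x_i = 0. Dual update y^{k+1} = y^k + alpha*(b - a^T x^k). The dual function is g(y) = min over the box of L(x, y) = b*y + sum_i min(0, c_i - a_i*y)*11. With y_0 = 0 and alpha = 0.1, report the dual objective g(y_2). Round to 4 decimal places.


Dual ascent for LP: min 11*x1 + 12*x2, 3*x1 + 2*x2 = 9, 0 <= x_i <= 11
Step 1: y^k = 0.0, reduced costs: (11.0, 12.0)
  x^k = (0.0, 0.0), subgradient = b - a^T x = 9.0
  y^{k+1} = 0.0 + 0.1*9.0 = 0.9
Step 2: y^k = 0.9, reduced costs: (8.3, 10.2)
  x^k = (0.0, 0.0), subgradient = b - a^T x = 9.0
  y^{k+1} = 0.9 + 0.1*9.0 = 1.8
Dual objective at y_2 = 1.8: reduced costs (5.6, 8.4), box minimizer x = (0.0, 0.0)
g(y_2) = b*y + (c1 - a1*y)*x1 + (c2 - a2*y)*x2 = 9*1.8 + 5.6*0.0 + 8.4*0.0 = 16.2 + 0.0 + 0.0 = 16.2


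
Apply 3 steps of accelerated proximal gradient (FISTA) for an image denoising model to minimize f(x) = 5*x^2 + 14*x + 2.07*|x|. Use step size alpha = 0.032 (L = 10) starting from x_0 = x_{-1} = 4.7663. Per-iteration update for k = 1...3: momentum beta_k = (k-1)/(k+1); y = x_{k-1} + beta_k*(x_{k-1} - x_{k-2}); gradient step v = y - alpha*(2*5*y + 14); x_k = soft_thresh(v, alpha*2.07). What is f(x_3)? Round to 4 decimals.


FISTA on f(x) = 5*x^2 + 14*x + 2.07*|x|
L = 10, alpha = 0.032
Iteration 1: beta = 0.0, y = 4.7663 + 0.0*(4.7663 - 4.7663) = 4.7663
  grad(y) = 61.663, v = y - alpha*grad = 2.7931
  prox(v) = soft_thresh(2.7931, 0.0662) = 2.7268
Iteration 2: beta = 0.3333, y = 2.7268 + 0.3333*(2.7268 - 4.7663) = 2.047
  grad(y) = 34.4703, v = y - alpha*grad = 0.944
  prox(v) = soft_thresh(0.944, 0.0662) = 0.8777
Iteration 3: beta = 0.5, y = 0.8777 + 0.5*(0.8777 - 2.7268) = -0.0468
  grad(y) = 13.5318, v = y - alpha*grad = -0.4798
  prox(v) = soft_thresh(-0.4798, 0.0662) = -0.4136
f(x_3) = 5*(-0.4136)^2 + 14*(-0.4136) + 2.07*|-0.4136| = -4.0789


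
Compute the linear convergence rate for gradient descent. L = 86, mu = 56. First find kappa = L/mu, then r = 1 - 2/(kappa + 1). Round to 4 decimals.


Step 1: Compute the condition number.
kappa = L/mu = 86/56 = 1.5357
Step 2: Compute the convergence rate.
r = 1 - 2/(kappa + 1) = 1 - 2*mu/(L + mu) = (L - mu)/(L + mu) = 30/142 = 0.2113


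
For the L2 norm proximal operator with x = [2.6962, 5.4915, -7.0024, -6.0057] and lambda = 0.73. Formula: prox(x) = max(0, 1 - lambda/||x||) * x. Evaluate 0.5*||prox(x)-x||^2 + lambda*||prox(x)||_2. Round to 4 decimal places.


Step 1: Compute ||x||.
||x|| = 11.0692
Step 2: Compute scaling factor.
scale = max(0, 1 - 0.73/11.0692) = 0.9341
Step 3: prox(x) = [2.5184, 5.1293, -6.5406, -5.6096]
||prox(x)|| = 10.3392
Step 4: Proximal objective.
0.5*||prox-x||^2 = 0.2665
lambda*||prox|| = 7.5476
Total = 7.8141


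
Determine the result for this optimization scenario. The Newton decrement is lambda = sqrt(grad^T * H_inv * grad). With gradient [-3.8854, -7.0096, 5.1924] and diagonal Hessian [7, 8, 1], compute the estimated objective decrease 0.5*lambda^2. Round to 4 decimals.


Step 1: H is diagonal, so H^(-1) * g = [-0.5551, -0.8762, 5.1924].
Step 2: g^T H^(-1) g = sum_i g_i^2 / H_ii
  = (-3.8854)^2/7 + (-7.0096)^2/8 + (5.1924)^2/1
  = 2.1566 + 6.1418 + 26.961 = 35.2594
Step 3: Objective decrease = 0.5 * g^T H^(-1) g = 17.6297


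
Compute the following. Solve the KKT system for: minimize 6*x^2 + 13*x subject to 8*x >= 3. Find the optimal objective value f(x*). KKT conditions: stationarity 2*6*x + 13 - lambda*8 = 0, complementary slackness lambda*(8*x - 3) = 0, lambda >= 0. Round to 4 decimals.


Step 1: Try lambda = 0 (constraint inactive).
x_unc = -13/(2*6) = -1.0833
Check: 8*-1.0833 = -8.6664 < 3 -- violated!
Step 2: Constraint must be active: 8*x = 3
x* = 3/8 = 0.375
lambda = (2*6*0.375 + 13)/8 = 2.1875
Step 3: Compute optimal value.
f(x*) = 6*0.375^2 + 13*0.375 = 5.7188


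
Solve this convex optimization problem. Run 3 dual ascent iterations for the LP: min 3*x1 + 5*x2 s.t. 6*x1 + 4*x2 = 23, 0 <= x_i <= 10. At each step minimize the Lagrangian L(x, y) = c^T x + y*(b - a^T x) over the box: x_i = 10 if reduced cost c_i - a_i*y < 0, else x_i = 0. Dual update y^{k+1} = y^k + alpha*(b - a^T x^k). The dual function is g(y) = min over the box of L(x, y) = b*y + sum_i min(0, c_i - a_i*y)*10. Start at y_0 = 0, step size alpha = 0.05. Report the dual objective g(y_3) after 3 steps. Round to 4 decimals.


Dual ascent for LP: min 3*x1 + 5*x2, 6*x1 + 4*x2 = 23, 0 <= x_i <= 10
Step 1: y^k = 0.0, reduced costs: (3.0, 5.0)
  x^k = (0.0, 0.0), subgradient = b - a^T x = 23.0
  y^{k+1} = 0.0 + 0.05*23.0 = 1.15
Step 2: y^k = 1.15, reduced costs: (-3.9, 0.4)
  x^k = (10.0, 0.0), subgradient = b - a^T x = -37.0
  y^{k+1} = 1.15 + 0.05*-37.0 = -0.7
Step 3: y^k = -0.7, reduced costs: (7.2, 7.8)
  x^k = (0.0, 0.0), subgradient = b - a^T x = 23.0
  y^{k+1} = -0.7 + 0.05*23.0 = 0.45
Dual objective at y_3 = 0.45: reduced costs (0.3, 3.2), box minimizer x = (0.0, 0.0)
g(y_3) = b*y + (c1 - a1*y)*x1 + (c2 - a2*y)*x2 = 23*0.45 + 0.3*0.0 + 3.2*0.0 = 10.35 + 0.0 + 0.0 = 10.35


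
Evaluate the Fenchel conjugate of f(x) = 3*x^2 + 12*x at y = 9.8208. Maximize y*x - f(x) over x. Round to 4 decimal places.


f*(y) = sup_x {y*x - a*x^2 - b*x} = sup_x {(y-b)*x - a*x^2}
FOC: (y - b) - 2a*x = 0 => x* = (y - b)/(2a)
x* = (9.8208 - 12)/(2*3) = -0.3632
f*(9.8208) = (y-b)^2/(4a) = (9.8208 - 12)^2/(4*3)
= 4.7489/12 = 0.3957


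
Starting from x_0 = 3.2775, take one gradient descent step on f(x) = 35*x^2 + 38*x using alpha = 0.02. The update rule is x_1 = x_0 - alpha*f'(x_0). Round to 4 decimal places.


We compute the gradient at x_0 and apply the update.
f'(x) = 70*x + 38
f'(3.2775) = 70*3.2775 + 38 = 267.425
x_1 = 3.2775 - 0.02*267.425 = -2.071


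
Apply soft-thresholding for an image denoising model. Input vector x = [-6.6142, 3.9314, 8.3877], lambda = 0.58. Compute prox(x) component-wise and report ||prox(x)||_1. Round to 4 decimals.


Soft-thresholding with lambda = 0.58:
prox(-6.6142) = sign(-6.6142)*max(|-6.6142| - 0.58, 0) = -6.0342
prox(3.9314) = sign(3.9314)*max(|3.9314| - 0.58, 0) = 3.3514
prox(8.3877) = sign(8.3877)*max(|8.3877| - 0.58, 0) = 7.8077
prox(x) = [-6.0342, 3.3514, 7.8077]
||prox(x)||_1 = 6.0342 + 3.3514 + 7.8077 = 17.1933


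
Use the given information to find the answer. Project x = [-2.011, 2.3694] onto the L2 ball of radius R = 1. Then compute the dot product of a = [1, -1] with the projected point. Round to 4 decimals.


Step 1: Compute ||x|| (intermediates to 6 decimals).
||x|| = sqrt((-2.011)^2 + 2.3694^2) = 3.107761
Step 2: Project.
Since ||x|| > R, scale = R/||x|| = 1/3.107761 = 0.321775, proj(x) = scale * x
proj(x) = [-0.64709, 0.762414]
Step 3: Dot product.
a^T * proj(x) = 1*(-0.64709) - 1*0.762414 = -1.4095


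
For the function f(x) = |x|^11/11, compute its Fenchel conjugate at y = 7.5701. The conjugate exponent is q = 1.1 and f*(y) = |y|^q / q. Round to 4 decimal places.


The conjugate exponent q satisfies 1/p + 1/q = 1.
p = 11, so q = 11/(11 - 1) = 1.1
|y|^q = 7.5701^1.1 = 9.2685
f*(7.5701) = 9.2685 / 1.1 = 8.426


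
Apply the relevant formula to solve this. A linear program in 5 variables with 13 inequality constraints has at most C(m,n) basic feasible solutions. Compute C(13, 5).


Each vertex corresponds to some choice of n active constraints out of m, so the number of vertices is at most C(m, n) = m! / (n!(m-n)!).
m = 13, n = 5
Numerator: 13 * 12 * 11 * 10 * 9
Denominator: 5! = 120
C(13, 5) = 1287


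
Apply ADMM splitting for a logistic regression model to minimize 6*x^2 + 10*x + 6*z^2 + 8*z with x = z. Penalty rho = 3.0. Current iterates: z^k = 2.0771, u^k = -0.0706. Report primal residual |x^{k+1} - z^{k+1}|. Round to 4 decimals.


ADMM iteration with rho = 3.0, z^k = 2.0771, u^k = -0.0706
Step 1: x-update.
Minimize 6*x^2 + 10*x + (3.0/2)*(x - 2.0771 - 0.0706)^2
FOC: (2*6 + 3.0)*x = -10 + 3.0*(2.0771 + 0.0706)
x^{k+1} = -0.2371
Step 2: z-update.
Minimize 6*z^2 + 8*z + (3.0/2)*(-0.2371 - z - 0.0706)^2
FOC: (2*6 + 3.0)*z = -8 + 3.0*(-0.2371 - 0.0706)
z^{k+1} = -0.5949
Step 3: u-update.
u^{k+1} = -0.0706 - 0.2371 + 0.5949 = 0.2872
Step 4: Primal residual = |-0.2371 + 0.5949| = 0.3578


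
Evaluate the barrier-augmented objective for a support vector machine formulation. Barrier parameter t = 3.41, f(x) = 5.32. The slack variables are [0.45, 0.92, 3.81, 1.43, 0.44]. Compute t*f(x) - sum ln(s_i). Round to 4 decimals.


Step 1: Compute log-barrier.
ln values: [-0.7985, -0.0834, 1.3376, 0.3577, -0.821]
phi = -(-0.7985 - 0.0834 + 1.3376 + 0.3577 - 0.821) = 0.0076
Step 2: Compute augmented objective.
t*f(x) = 3.41*5.32 = 18.1412
Total = 18.1412 + 0.0076 = 18.1488


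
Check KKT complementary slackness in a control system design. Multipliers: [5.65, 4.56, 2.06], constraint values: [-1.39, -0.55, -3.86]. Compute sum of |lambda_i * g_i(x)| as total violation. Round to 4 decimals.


KKT complementary slackness check:
lambda_1 * g_1 = 5.65 * -1.39 = -7.8535
lambda_2 * g_2 = 4.56 * -0.55 = -2.508
lambda_3 * g_3 = 2.06 * -3.86 = -7.9516
Total violation = 7.8535 + 2.508 + 7.9516 = 18.3131


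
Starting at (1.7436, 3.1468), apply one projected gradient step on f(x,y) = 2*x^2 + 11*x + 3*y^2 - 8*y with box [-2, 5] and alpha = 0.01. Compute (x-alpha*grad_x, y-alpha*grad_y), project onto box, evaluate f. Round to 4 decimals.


Step 1: Compute gradient at (1.7436, 3.1468).
grad_x = 2*2*1.7436 + 11 = 17.9744
grad_y = 2*3*3.1468 - 8 = 10.8808
Step 2: Gradient step.
x_raw = 1.7436 - 0.01*17.9744 = 1.5639
y_raw = 3.1468 - 0.01*10.8808 = 3.038
Step 3: Project onto [-2, 5].
x_proj = clip(1.5639) = 1.5639
y_proj = clip(3.038) = 3.038
Step 4: Evaluate f.
f(1.5639, 3.038) = 25.478


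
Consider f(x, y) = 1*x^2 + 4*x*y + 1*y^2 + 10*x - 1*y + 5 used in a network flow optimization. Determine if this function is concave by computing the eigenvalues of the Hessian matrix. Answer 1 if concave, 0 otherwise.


The Hessian of f(x,y) = 1*x^2 + 4*x*y + 1*y^2 + 10*x - 1*y + 5 is:
H = [[2, 4], [4, 2]]
Trace = 2 + 2 = 4
Determinant = 2*2 - (4)^2 = -12
Discriminant = (4)^2 - 4*-12 = 64.0
Eigenvalues: lambda_1 = -2.0, lambda_2 = 6.0
The function is not concave.

0


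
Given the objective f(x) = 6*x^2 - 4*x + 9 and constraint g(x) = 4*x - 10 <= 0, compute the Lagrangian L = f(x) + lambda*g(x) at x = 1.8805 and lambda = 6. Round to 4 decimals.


Step 1: Evaluate f(x).
f(1.8805) = 6*1.8805^2 - 4*1.8805 + 9 = 22.6957
Step 2: Evaluate g(x).
g(1.8805) = 4*1.8805 - 10 = -2.478
Step 3: Compute Lagrangian.
L = 22.6957 + 6*-2.478 = 7.8277


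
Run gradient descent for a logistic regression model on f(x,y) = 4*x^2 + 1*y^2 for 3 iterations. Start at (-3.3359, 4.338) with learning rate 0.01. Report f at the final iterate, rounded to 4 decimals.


Gradient descent on f(x,y) = 4*x^2 + 1*y^2.
Starting point: (-3.3359, 4.338), alpha = 0.01
Step 1: grad_x = 2*4*-3.3359 = -26.6872, grad_y = 2*1*4.338 = 8.676
  x_1 = -3.3359 - 0.01*-26.6872 = -3.069
  y_1 = 4.338 - 0.01*8.676 = 4.2512
Step 2: grad_x = 2*4*-3.069 = -24.5522, grad_y = 2*1*4.2512 = 8.5025
  x_2 = -3.069 - 0.01*-24.5522 = -2.8235
  y_2 = 4.2512 - 0.01*8.5025 = 4.1662
Step 3: grad_x = 2*4*-2.8235 = -22.588, grad_y = 2*1*4.1662 = 8.3324
  x_3 = -2.8235 - 0.01*-22.588 = -2.5976
  y_3 = 4.1662 - 0.01*8.3324 = 4.0829
f(-2.5976, 4.0829) = 4*(-2.5976)^2 + 1*4.0829^2 = 43.6606


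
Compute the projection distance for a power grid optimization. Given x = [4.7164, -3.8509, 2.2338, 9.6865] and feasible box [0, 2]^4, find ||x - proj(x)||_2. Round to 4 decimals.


Project each component onto [0, 2].
clip(4.7164) = 2.0, clip(-3.8509) = 0.0, clip(2.2338) = 2.0, clip(9.6865) = 2.0
Projection = [2.0, 0.0, 2.0, 2.0]
Squared diffs: [7.3788, 14.8294, 0.0547, 59.0823]
Distance = sqrt(81.3452) = 9.0192


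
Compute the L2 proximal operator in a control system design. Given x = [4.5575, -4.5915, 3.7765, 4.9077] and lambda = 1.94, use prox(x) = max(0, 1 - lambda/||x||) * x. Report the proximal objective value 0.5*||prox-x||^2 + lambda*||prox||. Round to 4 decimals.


Step 1: Compute ||x||.
||x|| = 8.9555
Step 2: Compute scaling factor.
scale = max(0, 1 - 1.94/8.9555) = 0.7834
Step 3: prox(x) = [3.5702, -3.5969, 2.9584, 3.8446]
||prox(x)|| = 7.0155
Step 4: Proximal objective.
0.5*||prox-x||^2 = 1.8818
lambda*||prox|| = 13.6101
Total = 15.4918


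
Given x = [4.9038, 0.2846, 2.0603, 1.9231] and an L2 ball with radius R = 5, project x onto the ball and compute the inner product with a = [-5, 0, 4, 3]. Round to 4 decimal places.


Step 1: Compute ||x|| (intermediates to 6 decimals).
||x|| = sqrt(4.9038^2 + 0.2846^2 + 2.0603^2 + 1.9231^2) = 5.663162
Step 2: Project.
Since ||x|| > R, scale = R/||x|| = 5/5.663162 = 0.882899, proj(x) = scale * x
proj(x) = [4.32956, 0.251273, 1.819037, 1.697903]
Step 3: Dot product.
a^T * proj(x) = -5*4.32956 + 0*0.251273 + 4*1.819037 + 3*1.697903 = -9.2779


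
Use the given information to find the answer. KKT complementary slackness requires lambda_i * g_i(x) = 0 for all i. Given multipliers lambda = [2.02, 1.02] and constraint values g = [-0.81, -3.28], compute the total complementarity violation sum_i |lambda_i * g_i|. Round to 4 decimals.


KKT complementary slackness check:
lambda_1 * g_1 = 2.02 * -0.81 = -1.6362
lambda_2 * g_2 = 1.02 * -3.28 = -3.3456
Total violation = 1.6362 + 3.3456 = 4.9818


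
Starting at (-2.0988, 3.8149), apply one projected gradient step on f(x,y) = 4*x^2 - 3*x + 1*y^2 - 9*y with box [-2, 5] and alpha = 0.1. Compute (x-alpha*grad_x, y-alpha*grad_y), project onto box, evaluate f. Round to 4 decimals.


Step 1: Compute gradient at (-2.0988, 3.8149).
grad_x = 2*4*-2.0988 - 3 = -19.7904
grad_y = 2*1*3.8149 - 9 = -1.3702
Step 2: Gradient step.
x_raw = -2.0988 - 0.1*-19.7904 = -0.1198
y_raw = 3.8149 - 0.1*-1.3702 = 3.9519
Step 3: Project onto [-2, 5].
x_proj = clip(-0.1198) = -0.1198
y_proj = clip(3.9519) = 3.9519
Step 4: Evaluate f.
f(-0.1198, 3.9519) = -19.533


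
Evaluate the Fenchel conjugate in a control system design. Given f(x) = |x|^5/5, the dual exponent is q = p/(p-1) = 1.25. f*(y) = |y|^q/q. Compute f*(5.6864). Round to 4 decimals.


The conjugate exponent q satisfies 1/p + 1/q = 1.
p = 5, so q = 5/(5 - 1) = 1.25
|y|^q = 5.6864^1.25 = 8.7811
f*(5.6864) = 8.7811 / 1.25 = 7.0248


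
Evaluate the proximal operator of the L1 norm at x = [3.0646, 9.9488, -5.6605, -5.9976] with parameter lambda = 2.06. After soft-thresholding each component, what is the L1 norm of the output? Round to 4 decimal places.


Soft-thresholding with lambda = 2.06:
prox(3.0646) = sign(3.0646)*max(|3.0646| - 2.06, 0) = 1.0046
prox(9.9488) = sign(9.9488)*max(|9.9488| - 2.06, 0) = 7.8888
prox(-5.6605) = sign(-5.6605)*max(|-5.6605| - 2.06, 0) = -3.6005
prox(-5.9976) = sign(-5.9976)*max(|-5.9976| - 2.06, 0) = -3.9376
prox(x) = [1.0046, 7.8888, -3.6005, -3.9376]
||prox(x)||_1 = 1.0046 + 7.8888 + 3.6005 + 3.9376 = 16.4315


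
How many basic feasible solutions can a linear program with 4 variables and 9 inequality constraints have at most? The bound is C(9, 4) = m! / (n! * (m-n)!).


Each vertex corresponds to some choice of n active constraints out of m, so the number of vertices is at most C(m, n) = m! / (n!(m-n)!).
m = 9, n = 4
Numerator: 9 * 8 * 7 * 6
Denominator: 4! = 24
C(9, 4) = 126


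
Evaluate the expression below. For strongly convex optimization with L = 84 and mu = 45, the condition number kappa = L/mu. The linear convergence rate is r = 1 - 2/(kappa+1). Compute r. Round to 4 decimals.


Step 1: Compute the condition number.
kappa = L/mu = 84/45 = 1.8667
Step 2: Compute the convergence rate.
r = 1 - 2/(kappa + 1) = 1 - 2*mu/(L + mu) = (L - mu)/(L + mu) = 39/129 = 0.3023


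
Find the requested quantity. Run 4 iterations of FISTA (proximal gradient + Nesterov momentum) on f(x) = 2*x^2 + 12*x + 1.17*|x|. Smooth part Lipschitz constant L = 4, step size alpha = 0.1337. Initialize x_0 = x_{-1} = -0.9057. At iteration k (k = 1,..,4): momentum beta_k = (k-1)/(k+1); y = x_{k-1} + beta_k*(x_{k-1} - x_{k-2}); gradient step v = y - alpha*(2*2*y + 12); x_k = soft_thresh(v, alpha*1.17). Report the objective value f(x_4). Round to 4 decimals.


FISTA on f(x) = 2*x^2 + 12*x + 1.17*|x|
L = 4, alpha = 0.1337
Iteration 1: beta = 0.0, y = -0.9057 + 0.0*(-0.9057 + 0.9057) = -0.9057
  grad(y) = 8.3772, v = y - alpha*grad = -2.0257
  prox(v) = soft_thresh(-2.0257, 0.1564) = -1.8693
Iteration 2: beta = 0.3333, y = -1.8693 + 0.3333*(-1.8693 + 0.9057) = -2.1905
  grad(y) = 3.238, v = y - alpha*grad = -2.6234
  prox(v) = soft_thresh(-2.6234, 0.1564) = -2.467
Iteration 3: beta = 0.5, y = -2.467 + 0.5*(-2.467 + 1.8693) = -2.7658
  grad(y) = 0.9366, v = y - alpha*grad = -2.8911
  prox(v) = soft_thresh(-2.8911, 0.1564) = -2.7346
Iteration 4: beta = 0.6, y = -2.7346 + 0.6*(-2.7346 + 2.467) = -2.8952
  grad(y) = 0.4191, v = y - alpha*grad = -2.9513
  prox(v) = soft_thresh(-2.9513, 0.1564) = -2.7948
f(x_4) = 2*(-2.7948)^2 + 12*(-2.7948) + 1.17*|-2.7948| = -14.6459


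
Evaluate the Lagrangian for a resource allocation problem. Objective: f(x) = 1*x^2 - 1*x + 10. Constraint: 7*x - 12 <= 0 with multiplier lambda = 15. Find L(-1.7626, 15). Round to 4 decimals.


Step 1: Evaluate f(x).
f(-1.7626) = 1*(-1.7626)^2 - 1*(-1.7626) + 10 = 14.8694
Step 2: Evaluate g(x).
g(-1.7626) = 7*-1.7626 - 12 = -24.3382
Step 3: Compute Lagrangian.
L = 14.8694 + 15*-24.3382 = -350.2036


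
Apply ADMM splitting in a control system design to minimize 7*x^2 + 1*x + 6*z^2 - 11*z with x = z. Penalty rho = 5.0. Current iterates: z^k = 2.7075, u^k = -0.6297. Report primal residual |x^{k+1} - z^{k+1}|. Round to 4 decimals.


ADMM iteration with rho = 5.0, z^k = 2.7075, u^k = -0.6297
Step 1: x-update.
Minimize 7*x^2 + 1*x + (5.0/2)*(x - 2.7075 - 0.6297)^2
FOC: (2*7 + 5.0)*x = -1 + 5.0*(2.7075 + 0.6297)
x^{k+1} = 0.8256
Step 2: z-update.
Minimize 6*z^2 - 11*z + (5.0/2)*(0.8256 - z - 0.6297)^2
FOC: (2*6 + 5.0)*z = 11 + 5.0*(0.8256 - 0.6297)
z^{k+1} = 0.7047
Step 3: u-update.
u^{k+1} = -0.6297 + 0.8256 - 0.7047 = -0.5088
Step 4: Primal residual = |0.8256 - 0.7047| = 0.1209


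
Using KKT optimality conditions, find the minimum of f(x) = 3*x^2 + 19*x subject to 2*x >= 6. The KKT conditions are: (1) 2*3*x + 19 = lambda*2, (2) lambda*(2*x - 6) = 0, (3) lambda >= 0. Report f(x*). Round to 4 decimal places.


Step 1: Try lambda = 0 (constraint inactive).
x_unc = -19/(2*3) = -3.1667
Check: 2*-3.1667 = -6.3334 < 6 -- violated!
Step 2: Constraint must be active: 2*x = 6
x* = 6/2 = 3.0
lambda = (2*3*3.0 + 19)/2 = 18.5
Step 3: Compute optimal value.
f(x*) = 3*3.0^2 + 19*3.0 = 84.0


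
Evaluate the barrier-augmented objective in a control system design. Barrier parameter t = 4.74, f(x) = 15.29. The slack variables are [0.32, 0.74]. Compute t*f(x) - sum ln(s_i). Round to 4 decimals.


Step 1: Compute log-barrier.
ln values: [-1.1394, -0.3011]
phi = -(-1.1394 - 0.3011) = 1.4405
Step 2: Compute augmented objective.
t*f(x) = 4.74*15.29 = 72.4746
Total = 72.4746 + 1.4405 = 73.9151


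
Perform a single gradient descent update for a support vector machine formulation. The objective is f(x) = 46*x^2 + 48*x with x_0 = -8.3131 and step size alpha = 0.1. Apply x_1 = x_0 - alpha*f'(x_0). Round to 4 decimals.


We compute the gradient at x_0 and apply the update.
f'(x) = 92*x + 48
f'(-8.3131) = 92*-8.3131 + 48 = -716.8052
x_1 = -8.3131 - 0.1*-716.8052 = 63.3674


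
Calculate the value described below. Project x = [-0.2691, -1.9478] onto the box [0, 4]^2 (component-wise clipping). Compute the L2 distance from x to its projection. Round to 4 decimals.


Project each component onto [0, 4].
clip(-0.2691) = 0.0, clip(-1.9478) = 0.0
Projection = [0.0, 0.0]
Squared diffs: [0.0724, 3.7939]
Distance = sqrt(3.8663) = 1.9663


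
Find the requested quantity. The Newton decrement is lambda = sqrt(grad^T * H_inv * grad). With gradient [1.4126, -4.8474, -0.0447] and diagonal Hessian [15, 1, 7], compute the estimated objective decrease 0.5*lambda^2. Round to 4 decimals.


Step 1: H is diagonal, so H^(-1) * g = [0.0942, -4.8474, -0.0064].
Step 2: g^T H^(-1) g = sum_i g_i^2 / H_ii
  = (1.4126)^2/15 + (-4.8474)^2/1 + (-0.0447)^2/7
  = 0.133 + 23.4973 + 0.0003 = 23.6306
Step 3: Objective decrease = 0.5 * g^T H^(-1) g = 11.8153


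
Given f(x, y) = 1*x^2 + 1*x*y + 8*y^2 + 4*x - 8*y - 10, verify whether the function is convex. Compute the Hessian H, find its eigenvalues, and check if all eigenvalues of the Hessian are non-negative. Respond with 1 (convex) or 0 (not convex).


The Hessian of f(x,y) = 1*x^2 + 1*x*y + 8*y^2 + 4*x - 8*y - 10 is:
H = [[2, 1], [1, 16]]
Trace = 2 + 16 = 18
Determinant = 2*16 - (1)^2 = 31
Discriminant = (18)^2 - 4*31 = 200.0
Eigenvalues: lambda_1 = 1.9289, lambda_2 = 16.0711
The function is convex.

1


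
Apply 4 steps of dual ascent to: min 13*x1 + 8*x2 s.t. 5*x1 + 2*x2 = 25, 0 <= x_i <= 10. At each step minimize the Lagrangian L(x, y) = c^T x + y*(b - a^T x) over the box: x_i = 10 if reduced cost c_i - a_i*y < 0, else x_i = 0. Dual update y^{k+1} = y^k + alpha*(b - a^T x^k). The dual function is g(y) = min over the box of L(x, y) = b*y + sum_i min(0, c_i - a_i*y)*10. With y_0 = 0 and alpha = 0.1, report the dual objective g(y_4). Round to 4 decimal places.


Dual ascent for LP: min 13*x1 + 8*x2, 5*x1 + 2*x2 = 25, 0 <= x_i <= 10
Step 1: y^k = 0.0, reduced costs: (13.0, 8.0)
  x^k = (0.0, 0.0), subgradient = b - a^T x = 25.0
  y^{k+1} = 0.0 + 0.1*25.0 = 2.5
Step 2: y^k = 2.5, reduced costs: (0.5, 3.0)
  x^k = (0.0, 0.0), subgradient = b - a^T x = 25.0
  y^{k+1} = 2.5 + 0.1*25.0 = 5.0
Step 3: y^k = 5.0, reduced costs: (-12.0, -2.0)
  x^k = (10.0, 10.0), subgradient = b - a^T x = -45.0
  y^{k+1} = 5.0 + 0.1*-45.0 = 0.5
Step 4: y^k = 0.5, reduced costs: (10.5, 7.0)
  x^k = (0.0, 0.0), subgradient = b - a^T x = 25.0
  y^{k+1} = 0.5 + 0.1*25.0 = 3.0
Dual objective at y_4 = 3.0: reduced costs (-2.0, 2.0), box minimizer x = (10.0, 0.0)
g(y_4) = b*y + (c1 - a1*y)*x1 + (c2 - a2*y)*x2 = 25*3.0 + (-2.0)*10.0 + 2.0*0.0 = 75.0 - 20.0 + 0.0 = 55.0


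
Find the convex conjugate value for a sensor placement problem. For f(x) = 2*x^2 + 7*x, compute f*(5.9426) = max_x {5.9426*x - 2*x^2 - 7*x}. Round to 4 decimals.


f*(y) = sup_x {y*x - a*x^2 - b*x} = sup_x {(y-b)*x - a*x^2}
FOC: (y - b) - 2a*x = 0 => x* = (y - b)/(2a)
x* = (5.9426 - 7)/(2*2) = -0.2644
f*(5.9426) = (y-b)^2/(4a) = (5.9426 - 7)^2/(4*2)
= 1.1181/8 = 0.1398


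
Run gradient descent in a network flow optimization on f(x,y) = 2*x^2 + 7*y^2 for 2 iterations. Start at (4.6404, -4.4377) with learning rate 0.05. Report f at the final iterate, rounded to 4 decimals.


Gradient descent on f(x,y) = 2*x^2 + 7*y^2.
Starting point: (4.6404, -4.4377), alpha = 0.05
Step 1: grad_x = 2*2*4.6404 = 18.5616, grad_y = 2*7*-4.4377 = -62.1278
  x_1 = 4.6404 - 0.05*18.5616 = 3.7123
  y_1 = -4.4377 - 0.05*-62.1278 = -1.3313
Step 2: grad_x = 2*2*3.7123 = 14.8493, grad_y = 2*7*-1.3313 = -18.6383
  x_2 = 3.7123 - 0.05*14.8493 = 2.9699
  y_2 = -1.3313 - 0.05*-18.6383 = -0.3994
f(2.9699, -0.3994) = 2*2.9699^2 + 7*(-0.3994)^2 = 18.7567


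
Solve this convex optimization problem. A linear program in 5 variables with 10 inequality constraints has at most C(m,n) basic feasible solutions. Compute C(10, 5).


Each vertex corresponds to some choice of n active constraints out of m, so the number of vertices is at most C(m, n) = m! / (n!(m-n)!).
m = 10, n = 5
Numerator: 10 * 9 * 8 * 7 * 6
Denominator: 5! = 120
C(10, 5) = 252


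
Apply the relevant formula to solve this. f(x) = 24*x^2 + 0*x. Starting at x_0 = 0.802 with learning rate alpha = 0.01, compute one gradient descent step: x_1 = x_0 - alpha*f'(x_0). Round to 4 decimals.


We compute the gradient at x_0 and apply the update.
f'(x) = 48*x + 0
f'(0.802) = 48*0.802 + 0 = 38.496
x_1 = 0.802 - 0.01*38.496 = 0.417


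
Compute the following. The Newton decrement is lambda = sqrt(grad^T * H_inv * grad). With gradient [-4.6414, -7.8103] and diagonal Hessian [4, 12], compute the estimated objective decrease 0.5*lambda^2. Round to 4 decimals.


Step 1: H is diagonal, so H^(-1) * g = [-1.1604, -0.6509].
Step 2: g^T H^(-1) g = sum_i g_i^2 / H_ii
  = (-4.6414)^2/4 + (-7.8103)^2/12
  = 5.3856 + 5.0834 = 10.469
Step 3: Objective decrease = 0.5 * g^T H^(-1) g = 5.2345


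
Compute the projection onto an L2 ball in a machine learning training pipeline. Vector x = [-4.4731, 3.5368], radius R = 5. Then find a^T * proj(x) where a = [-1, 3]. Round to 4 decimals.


Step 1: Compute ||x|| (intermediates to 6 decimals).
||x|| = sqrt((-4.4731)^2 + 3.5368^2) = 5.702419
Step 2: Project.
Since ||x|| > R, scale = R/||x|| = 5/5.702419 = 0.876821, proj(x) = scale * x
proj(x) = [-3.922108, 3.101141]
Step 3: Dot product.
a^T * proj(x) = -1*(-3.922108) + 3*3.101141 = 13.2255


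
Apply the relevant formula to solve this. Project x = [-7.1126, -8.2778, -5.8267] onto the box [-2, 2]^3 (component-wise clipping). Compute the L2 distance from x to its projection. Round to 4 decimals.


Project each component onto [-2, 2].
clip(-7.1126) = -2.0, clip(-8.2778) = -2.0, clip(-5.8267) = -2.0
Projection = [-2.0, -2.0, -2.0]
Squared diffs: [26.1387, 39.4108, 14.6436]
Distance = sqrt(80.1931) = 8.9551


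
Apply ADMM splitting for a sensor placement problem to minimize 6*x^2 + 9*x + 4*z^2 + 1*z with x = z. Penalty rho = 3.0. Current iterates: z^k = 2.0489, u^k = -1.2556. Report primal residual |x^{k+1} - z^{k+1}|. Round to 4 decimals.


ADMM iteration with rho = 3.0, z^k = 2.0489, u^k = -1.2556
Step 1: x-update.
Minimize 6*x^2 + 9*x + (3.0/2)*(x - 2.0489 - 1.2556)^2
FOC: (2*6 + 3.0)*x = -9 + 3.0*(2.0489 + 1.2556)
x^{k+1} = 0.0609
Step 2: z-update.
Minimize 4*z^2 + 1*z + (3.0/2)*(0.0609 - z - 1.2556)^2
FOC: (2*4 + 3.0)*z = -1 + 3.0*(0.0609 - 1.2556)
z^{k+1} = -0.4167
Step 3: u-update.
u^{k+1} = -1.2556 + 0.0609 + 0.4167 = -0.778
Step 4: Primal residual = |0.0609 + 0.4167| = 0.4776


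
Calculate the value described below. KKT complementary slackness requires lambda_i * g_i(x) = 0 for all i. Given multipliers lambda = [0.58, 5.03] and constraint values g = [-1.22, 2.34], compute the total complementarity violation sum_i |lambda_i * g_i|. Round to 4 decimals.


KKT complementary slackness check:
lambda_1 * g_1 = 0.58 * -1.22 = -0.7076
lambda_2 * g_2 = 5.03 * 2.34 = 11.7702
Total violation = 0.7076 + 11.7702 = 12.4778
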